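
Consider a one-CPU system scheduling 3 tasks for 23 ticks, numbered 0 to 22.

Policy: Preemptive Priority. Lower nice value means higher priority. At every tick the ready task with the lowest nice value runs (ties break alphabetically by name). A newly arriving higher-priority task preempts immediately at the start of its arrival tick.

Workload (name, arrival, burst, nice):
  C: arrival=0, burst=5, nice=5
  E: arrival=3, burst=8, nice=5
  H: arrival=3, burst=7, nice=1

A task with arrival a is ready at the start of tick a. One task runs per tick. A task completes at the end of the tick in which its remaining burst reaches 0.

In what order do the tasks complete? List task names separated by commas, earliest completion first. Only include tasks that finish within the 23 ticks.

completion order = H, C, E

t=0: ready={C} → run C
t=1: ready={C} → run C
t=2: ready={C} → run C
t=3: ready={C,E,H} → run H
t=4: ready={C,E,H} → run H
t=5: ready={C,E,H} → run H
t=6: ready={C,E,H} → run H
t=7: ready={C,E,H} → run H
t=8: ready={C,E,H} → run H
t=9: ready={C,E,H} → run H
t=10: ready={C,E} → run C
t=11: ready={C,E} → run C
t=12: ready={E} → run E
t=13: ready={E} → run E
t=14: ready={E} → run E
t=15: ready={E} → run E
t=16: ready={E} → run E
t=17: ready={E} → run E
t=18: ready={E} → run E
t=19: ready={E} → run E
t=20: (idle)
t=21: (idle)
t=22: (idle)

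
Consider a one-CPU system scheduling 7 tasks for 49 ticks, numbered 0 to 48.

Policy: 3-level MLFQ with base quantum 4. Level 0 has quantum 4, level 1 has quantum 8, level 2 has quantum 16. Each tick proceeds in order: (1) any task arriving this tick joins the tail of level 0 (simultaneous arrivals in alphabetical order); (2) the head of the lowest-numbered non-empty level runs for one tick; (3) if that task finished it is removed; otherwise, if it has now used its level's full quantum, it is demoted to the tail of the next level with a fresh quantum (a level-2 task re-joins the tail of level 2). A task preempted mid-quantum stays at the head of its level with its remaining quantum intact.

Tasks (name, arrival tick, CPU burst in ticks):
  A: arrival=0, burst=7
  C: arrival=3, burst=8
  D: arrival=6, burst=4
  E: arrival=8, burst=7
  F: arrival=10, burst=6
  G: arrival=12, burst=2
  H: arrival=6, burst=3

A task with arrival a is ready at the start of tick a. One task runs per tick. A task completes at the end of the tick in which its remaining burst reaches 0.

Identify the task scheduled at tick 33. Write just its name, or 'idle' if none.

t=0: L0/L1/L2 = A/-/- → run A
t=1: L0/L1/L2 = A/-/- → run A
t=2: L0/L1/L2 = A/-/- → run A
t=3: L0/L1/L2 = AC/-/- → run A
t=4: L0/L1/L2 = C/A/- → run C
t=5: L0/L1/L2 = C/A/- → run C
t=6: L0/L1/L2 = CDH/A/- → run C
t=7: L0/L1/L2 = CDH/A/- → run C
t=8: L0/L1/L2 = DHE/AC/- → run D
t=9: L0/L1/L2 = DHE/AC/- → run D
t=10: L0/L1/L2 = DHEF/AC/- → run D
t=11: L0/L1/L2 = DHEF/AC/- → run D
t=12: L0/L1/L2 = HEFG/AC/- → run H
t=13: L0/L1/L2 = HEFG/AC/- → run H
t=14: L0/L1/L2 = HEFG/AC/- → run H
t=15: L0/L1/L2 = EFG/AC/- → run E
t=16: L0/L1/L2 = EFG/AC/- → run E
t=17: L0/L1/L2 = EFG/AC/- → run E
t=18: L0/L1/L2 = EFG/AC/- → run E
t=19: L0/L1/L2 = FG/ACE/- → run F
t=20: L0/L1/L2 = FG/ACE/- → run F
t=21: L0/L1/L2 = FG/ACE/- → run F
t=22: L0/L1/L2 = FG/ACE/- → run F
t=23: L0/L1/L2 = G/ACEF/- → run G
t=24: L0/L1/L2 = G/ACEF/- → run G
t=25: L0/L1/L2 = -/ACEF/- → run A
t=26: L0/L1/L2 = -/ACEF/- → run A
t=27: L0/L1/L2 = -/ACEF/- → run A
t=28: L0/L1/L2 = -/CEF/- → run C
t=29: L0/L1/L2 = -/CEF/- → run C
t=30: L0/L1/L2 = -/CEF/- → run C
t=31: L0/L1/L2 = -/CEF/- → run C
t=32: L0/L1/L2 = -/EF/- → run E
t=33: L0/L1/L2 = -/EF/- → run E
t=34: L0/L1/L2 = -/EF/- → run E
t=35: L0/L1/L2 = -/F/- → run F
t=36: L0/L1/L2 = -/F/- → run F
t=37: (idle)
t=38: (idle)
t=39: (idle)
t=40: (idle)
t=41: (idle)
t=42: (idle)
t=43: (idle)
t=44: (idle)
t=45: (idle)
t=46: (idle)
t=47: (idle)
t=48: (idle)

running at tick 33 = E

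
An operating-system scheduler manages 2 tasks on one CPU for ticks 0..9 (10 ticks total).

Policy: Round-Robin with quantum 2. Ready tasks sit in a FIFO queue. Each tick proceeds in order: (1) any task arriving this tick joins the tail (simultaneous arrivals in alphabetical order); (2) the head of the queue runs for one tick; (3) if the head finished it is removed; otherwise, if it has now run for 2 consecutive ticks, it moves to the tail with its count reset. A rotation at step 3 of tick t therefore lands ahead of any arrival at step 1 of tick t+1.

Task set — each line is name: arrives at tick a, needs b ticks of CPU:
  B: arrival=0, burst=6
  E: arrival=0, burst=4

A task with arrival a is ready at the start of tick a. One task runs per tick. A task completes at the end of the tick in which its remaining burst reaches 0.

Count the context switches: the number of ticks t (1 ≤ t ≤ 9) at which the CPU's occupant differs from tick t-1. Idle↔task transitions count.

t=0: queue=[B,E] q_used=0 → run B
t=1: queue=[B,E] q_used=1 → run B
t=2: queue=[E,B] q_used=0 → run E
t=3: queue=[E,B] q_used=1 → run E
t=4: queue=[B,E] q_used=0 → run B
t=5: queue=[B,E] q_used=1 → run B
t=6: queue=[E,B] q_used=0 → run E
t=7: queue=[E,B] q_used=1 → run E
t=8: queue=[B] q_used=0 → run B
t=9: queue=[B] q_used=1 → run B

context switches = 4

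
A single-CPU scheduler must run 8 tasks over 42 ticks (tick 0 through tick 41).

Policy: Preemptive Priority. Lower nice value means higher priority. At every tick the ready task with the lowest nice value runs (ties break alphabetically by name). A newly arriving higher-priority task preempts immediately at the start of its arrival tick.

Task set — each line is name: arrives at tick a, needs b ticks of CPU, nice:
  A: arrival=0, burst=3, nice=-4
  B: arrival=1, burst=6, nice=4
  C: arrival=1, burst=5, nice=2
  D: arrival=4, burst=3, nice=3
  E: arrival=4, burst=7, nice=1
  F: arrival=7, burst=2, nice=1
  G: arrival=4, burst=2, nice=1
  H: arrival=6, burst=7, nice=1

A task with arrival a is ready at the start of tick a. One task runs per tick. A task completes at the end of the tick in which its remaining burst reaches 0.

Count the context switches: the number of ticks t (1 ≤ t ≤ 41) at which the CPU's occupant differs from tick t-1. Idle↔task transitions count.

t=0: ready={A} → run A
t=1: ready={A,B,C} → run A
t=2: ready={A,B,C} → run A
t=3: ready={B,C} → run C
t=4: ready={B,C,D,E,G} → run E
t=5: ready={B,C,D,E,G} → run E
t=6: ready={B,C,D,E,G,H} → run E
t=7: ready={B,C,D,E,F,G,H} → run E
t=8: ready={B,C,D,E,F,G,H} → run E
t=9: ready={B,C,D,E,F,G,H} → run E
t=10: ready={B,C,D,E,F,G,H} → run E
t=11: ready={B,C,D,F,G,H} → run F
t=12: ready={B,C,D,F,G,H} → run F
t=13: ready={B,C,D,G,H} → run G
t=14: ready={B,C,D,G,H} → run G
t=15: ready={B,C,D,H} → run H
t=16: ready={B,C,D,H} → run H
t=17: ready={B,C,D,H} → run H
t=18: ready={B,C,D,H} → run H
t=19: ready={B,C,D,H} → run H
t=20: ready={B,C,D,H} → run H
t=21: ready={B,C,D,H} → run H
t=22: ready={B,C,D} → run C
t=23: ready={B,C,D} → run C
t=24: ready={B,C,D} → run C
t=25: ready={B,C,D} → run C
t=26: ready={B,D} → run D
t=27: ready={B,D} → run D
t=28: ready={B,D} → run D
t=29: ready={B} → run B
t=30: ready={B} → run B
t=31: ready={B} → run B
t=32: ready={B} → run B
t=33: ready={B} → run B
t=34: ready={B} → run B
t=35: (idle)
t=36: (idle)
t=37: (idle)
t=38: (idle)
t=39: (idle)
t=40: (idle)
t=41: (idle)

context switches = 9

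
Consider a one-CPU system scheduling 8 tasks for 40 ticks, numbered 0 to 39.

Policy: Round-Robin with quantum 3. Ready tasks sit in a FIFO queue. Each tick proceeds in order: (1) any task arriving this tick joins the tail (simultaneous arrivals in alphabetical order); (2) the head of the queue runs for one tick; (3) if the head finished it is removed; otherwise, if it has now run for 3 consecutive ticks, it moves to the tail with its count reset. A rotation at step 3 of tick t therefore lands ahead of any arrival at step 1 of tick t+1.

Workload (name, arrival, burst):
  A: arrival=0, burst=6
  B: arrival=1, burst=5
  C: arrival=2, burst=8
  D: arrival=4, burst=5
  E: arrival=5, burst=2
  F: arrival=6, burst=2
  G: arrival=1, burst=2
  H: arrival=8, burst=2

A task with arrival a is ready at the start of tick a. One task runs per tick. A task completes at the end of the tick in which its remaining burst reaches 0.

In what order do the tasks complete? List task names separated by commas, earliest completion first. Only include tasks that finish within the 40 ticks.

t=0: queue=[A] q_used=0 → run A
t=1: queue=[A,B,G] q_used=1 → run A
t=2: queue=[A,B,G,C] q_used=2 → run A
t=3: queue=[B,G,C,A] q_used=0 → run B
t=4: queue=[B,G,C,A,D] q_used=1 → run B
t=5: queue=[B,G,C,A,D,E] q_used=2 → run B
t=6: queue=[G,C,A,D,E,B,F] q_used=0 → run G
t=7: queue=[G,C,A,D,E,B,F] q_used=1 → run G
t=8: queue=[C,A,D,E,B,F,H] q_used=0 → run C
t=9: queue=[C,A,D,E,B,F,H] q_used=1 → run C
t=10: queue=[C,A,D,E,B,F,H] q_used=2 → run C
t=11: queue=[A,D,E,B,F,H,C] q_used=0 → run A
t=12: queue=[A,D,E,B,F,H,C] q_used=1 → run A
t=13: queue=[A,D,E,B,F,H,C] q_used=2 → run A
t=14: queue=[D,E,B,F,H,C] q_used=0 → run D
t=15: queue=[D,E,B,F,H,C] q_used=1 → run D
t=16: queue=[D,E,B,F,H,C] q_used=2 → run D
t=17: queue=[E,B,F,H,C,D] q_used=0 → run E
t=18: queue=[E,B,F,H,C,D] q_used=1 → run E
t=19: queue=[B,F,H,C,D] q_used=0 → run B
t=20: queue=[B,F,H,C,D] q_used=1 → run B
t=21: queue=[F,H,C,D] q_used=0 → run F
t=22: queue=[F,H,C,D] q_used=1 → run F
t=23: queue=[H,C,D] q_used=0 → run H
t=24: queue=[H,C,D] q_used=1 → run H
t=25: queue=[C,D] q_used=0 → run C
t=26: queue=[C,D] q_used=1 → run C
t=27: queue=[C,D] q_used=2 → run C
t=28: queue=[D,C] q_used=0 → run D
t=29: queue=[D,C] q_used=1 → run D
t=30: queue=[C] q_used=0 → run C
t=31: queue=[C] q_used=1 → run C
t=32: (idle)
t=33: (idle)
t=34: (idle)
t=35: (idle)
t=36: (idle)
t=37: (idle)
t=38: (idle)
t=39: (idle)

completion order = G, A, E, B, F, H, D, C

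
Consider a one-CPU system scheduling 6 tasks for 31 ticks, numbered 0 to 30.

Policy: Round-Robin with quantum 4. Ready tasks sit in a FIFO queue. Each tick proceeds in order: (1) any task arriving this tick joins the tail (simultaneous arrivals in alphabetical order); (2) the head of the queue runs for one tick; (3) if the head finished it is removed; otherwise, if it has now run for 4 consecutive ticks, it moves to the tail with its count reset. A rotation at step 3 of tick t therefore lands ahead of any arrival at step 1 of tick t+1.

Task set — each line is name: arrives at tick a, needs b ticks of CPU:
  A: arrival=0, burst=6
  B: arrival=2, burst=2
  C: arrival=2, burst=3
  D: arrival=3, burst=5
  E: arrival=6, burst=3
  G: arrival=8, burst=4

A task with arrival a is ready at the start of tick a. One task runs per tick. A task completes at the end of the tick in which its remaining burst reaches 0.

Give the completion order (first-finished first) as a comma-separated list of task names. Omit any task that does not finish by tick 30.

completion order = B, C, A, E, G, D

t=0: queue=[A] q_used=0 → run A
t=1: queue=[A] q_used=1 → run A
t=2: queue=[A,B,C] q_used=2 → run A
t=3: queue=[A,B,C,D] q_used=3 → run A
t=4: queue=[B,C,D,A] q_used=0 → run B
t=5: queue=[B,C,D,A] q_used=1 → run B
t=6: queue=[C,D,A,E] q_used=0 → run C
t=7: queue=[C,D,A,E] q_used=1 → run C
t=8: queue=[C,D,A,E,G] q_used=2 → run C
t=9: queue=[D,A,E,G] q_used=0 → run D
t=10: queue=[D,A,E,G] q_used=1 → run D
t=11: queue=[D,A,E,G] q_used=2 → run D
t=12: queue=[D,A,E,G] q_used=3 → run D
t=13: queue=[A,E,G,D] q_used=0 → run A
t=14: queue=[A,E,G,D] q_used=1 → run A
t=15: queue=[E,G,D] q_used=0 → run E
t=16: queue=[E,G,D] q_used=1 → run E
t=17: queue=[E,G,D] q_used=2 → run E
t=18: queue=[G,D] q_used=0 → run G
t=19: queue=[G,D] q_used=1 → run G
t=20: queue=[G,D] q_used=2 → run G
t=21: queue=[G,D] q_used=3 → run G
t=22: queue=[D] q_used=0 → run D
t=23: (idle)
t=24: (idle)
t=25: (idle)
t=26: (idle)
t=27: (idle)
t=28: (idle)
t=29: (idle)
t=30: (idle)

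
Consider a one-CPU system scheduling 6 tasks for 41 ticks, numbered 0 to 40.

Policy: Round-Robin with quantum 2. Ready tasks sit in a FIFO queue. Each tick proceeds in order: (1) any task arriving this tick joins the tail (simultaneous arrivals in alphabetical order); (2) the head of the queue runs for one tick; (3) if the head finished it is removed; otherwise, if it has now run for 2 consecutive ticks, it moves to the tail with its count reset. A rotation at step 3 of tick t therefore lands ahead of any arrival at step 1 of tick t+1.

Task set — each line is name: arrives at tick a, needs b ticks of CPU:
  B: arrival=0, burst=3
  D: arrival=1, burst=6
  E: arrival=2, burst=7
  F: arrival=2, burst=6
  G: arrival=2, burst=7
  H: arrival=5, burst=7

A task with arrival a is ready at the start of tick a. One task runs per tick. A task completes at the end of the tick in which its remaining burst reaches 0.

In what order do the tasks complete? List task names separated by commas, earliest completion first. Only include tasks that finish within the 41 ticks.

completion order = B, D, F, E, G, H

t=0: queue=[B] q_used=0 → run B
t=1: queue=[B,D] q_used=1 → run B
t=2: queue=[D,B,E,F,G] q_used=0 → run D
t=3: queue=[D,B,E,F,G] q_used=1 → run D
t=4: queue=[B,E,F,G,D] q_used=0 → run B
t=5: queue=[E,F,G,D,H] q_used=0 → run E
t=6: queue=[E,F,G,D,H] q_used=1 → run E
t=7: queue=[F,G,D,H,E] q_used=0 → run F
t=8: queue=[F,G,D,H,E] q_used=1 → run F
t=9: queue=[G,D,H,E,F] q_used=0 → run G
t=10: queue=[G,D,H,E,F] q_used=1 → run G
t=11: queue=[D,H,E,F,G] q_used=0 → run D
t=12: queue=[D,H,E,F,G] q_used=1 → run D
t=13: queue=[H,E,F,G,D] q_used=0 → run H
t=14: queue=[H,E,F,G,D] q_used=1 → run H
t=15: queue=[E,F,G,D,H] q_used=0 → run E
t=16: queue=[E,F,G,D,H] q_used=1 → run E
t=17: queue=[F,G,D,H,E] q_used=0 → run F
t=18: queue=[F,G,D,H,E] q_used=1 → run F
t=19: queue=[G,D,H,E,F] q_used=0 → run G
t=20: queue=[G,D,H,E,F] q_used=1 → run G
t=21: queue=[D,H,E,F,G] q_used=0 → run D
t=22: queue=[D,H,E,F,G] q_used=1 → run D
t=23: queue=[H,E,F,G] q_used=0 → run H
t=24: queue=[H,E,F,G] q_used=1 → run H
t=25: queue=[E,F,G,H] q_used=0 → run E
t=26: queue=[E,F,G,H] q_used=1 → run E
t=27: queue=[F,G,H,E] q_used=0 → run F
t=28: queue=[F,G,H,E] q_used=1 → run F
t=29: queue=[G,H,E] q_used=0 → run G
t=30: queue=[G,H,E] q_used=1 → run G
t=31: queue=[H,E,G] q_used=0 → run H
t=32: queue=[H,E,G] q_used=1 → run H
t=33: queue=[E,G,H] q_used=0 → run E
t=34: queue=[G,H] q_used=0 → run G
t=35: queue=[H] q_used=0 → run H
t=36: (idle)
t=37: (idle)
t=38: (idle)
t=39: (idle)
t=40: (idle)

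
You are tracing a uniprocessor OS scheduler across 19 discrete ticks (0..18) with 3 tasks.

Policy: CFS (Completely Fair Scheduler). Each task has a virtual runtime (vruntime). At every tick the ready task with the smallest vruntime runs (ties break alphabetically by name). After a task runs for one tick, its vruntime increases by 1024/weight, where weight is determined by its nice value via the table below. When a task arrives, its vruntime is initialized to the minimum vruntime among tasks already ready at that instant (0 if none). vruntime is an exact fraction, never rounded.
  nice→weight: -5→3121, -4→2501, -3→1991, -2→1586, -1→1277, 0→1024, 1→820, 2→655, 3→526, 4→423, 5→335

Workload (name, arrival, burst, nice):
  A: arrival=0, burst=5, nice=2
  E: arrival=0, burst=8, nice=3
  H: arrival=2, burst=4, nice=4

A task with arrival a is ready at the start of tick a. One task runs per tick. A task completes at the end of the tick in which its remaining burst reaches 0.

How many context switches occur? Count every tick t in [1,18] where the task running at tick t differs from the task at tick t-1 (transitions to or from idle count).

t=0: vr[A=0 E=0] → run A
t=1: vr[A=1024/655 E=0] → run E
t=2: vr[A=1024/655 E=512/263 H=1024/655] → run A
t=3: vr[A=2048/655 E=512/263 H=1024/655] → run H
t=4: vr[A=2048/655 E=512/263 H=1103872/277065] → run E
t=5: vr[A=2048/655 E=1024/263 H=1103872/277065] → run A
t=6: vr[A=3072/655 E=1024/263 H=1103872/277065] → run E
t=7: vr[A=3072/655 E=1536/263 H=1103872/277065] → run H
t=8: vr[A=3072/655 E=1536/263 H=1774592/277065] → run A
t=9: vr[A=4096/655 E=1536/263 H=1774592/277065] → run E
t=10: vr[A=4096/655 E=2048/263 H=1774592/277065] → run A
t=11: vr[E=2048/263 H=1774592/277065] → run H
t=12: vr[E=2048/263 H=815104/92355] → run E
t=13: vr[E=2560/263 H=815104/92355] → run H
t=14: vr[E=2560/263] → run E
t=15: vr[E=3072/263] → run E
t=16: vr[E=3584/263] → run E
t=17: (idle)
t=18: (idle)

context switches = 15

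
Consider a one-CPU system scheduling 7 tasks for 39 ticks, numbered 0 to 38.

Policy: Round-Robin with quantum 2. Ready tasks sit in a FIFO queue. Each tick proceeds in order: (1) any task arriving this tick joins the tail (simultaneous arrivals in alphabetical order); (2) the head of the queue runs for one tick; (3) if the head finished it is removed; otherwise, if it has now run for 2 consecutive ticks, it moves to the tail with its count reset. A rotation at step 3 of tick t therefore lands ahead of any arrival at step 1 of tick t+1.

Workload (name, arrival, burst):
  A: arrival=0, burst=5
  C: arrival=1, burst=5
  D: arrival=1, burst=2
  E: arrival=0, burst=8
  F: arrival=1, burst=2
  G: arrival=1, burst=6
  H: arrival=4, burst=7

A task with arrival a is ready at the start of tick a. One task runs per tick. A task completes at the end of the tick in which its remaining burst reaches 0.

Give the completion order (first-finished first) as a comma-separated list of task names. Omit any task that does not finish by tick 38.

completion order = D, F, A, C, G, E, H

t=0: queue=[A,E] q_used=0 → run A
t=1: queue=[A,E,C,D,F,G] q_used=1 → run A
t=2: queue=[E,C,D,F,G,A] q_used=0 → run E
t=3: queue=[E,C,D,F,G,A] q_used=1 → run E
t=4: queue=[C,D,F,G,A,E,H] q_used=0 → run C
t=5: queue=[C,D,F,G,A,E,H] q_used=1 → run C
t=6: queue=[D,F,G,A,E,H,C] q_used=0 → run D
t=7: queue=[D,F,G,A,E,H,C] q_used=1 → run D
t=8: queue=[F,G,A,E,H,C] q_used=0 → run F
t=9: queue=[F,G,A,E,H,C] q_used=1 → run F
t=10: queue=[G,A,E,H,C] q_used=0 → run G
t=11: queue=[G,A,E,H,C] q_used=1 → run G
t=12: queue=[A,E,H,C,G] q_used=0 → run A
t=13: queue=[A,E,H,C,G] q_used=1 → run A
t=14: queue=[E,H,C,G,A] q_used=0 → run E
t=15: queue=[E,H,C,G,A] q_used=1 → run E
t=16: queue=[H,C,G,A,E] q_used=0 → run H
t=17: queue=[H,C,G,A,E] q_used=1 → run H
t=18: queue=[C,G,A,E,H] q_used=0 → run C
t=19: queue=[C,G,A,E,H] q_used=1 → run C
t=20: queue=[G,A,E,H,C] q_used=0 → run G
t=21: queue=[G,A,E,H,C] q_used=1 → run G
t=22: queue=[A,E,H,C,G] q_used=0 → run A
t=23: queue=[E,H,C,G] q_used=0 → run E
t=24: queue=[E,H,C,G] q_used=1 → run E
t=25: queue=[H,C,G,E] q_used=0 → run H
t=26: queue=[H,C,G,E] q_used=1 → run H
t=27: queue=[C,G,E,H] q_used=0 → run C
t=28: queue=[G,E,H] q_used=0 → run G
t=29: queue=[G,E,H] q_used=1 → run G
t=30: queue=[E,H] q_used=0 → run E
t=31: queue=[E,H] q_used=1 → run E
t=32: queue=[H] q_used=0 → run H
t=33: queue=[H] q_used=1 → run H
t=34: queue=[H] q_used=0 → run H
t=35: (idle)
t=36: (idle)
t=37: (idle)
t=38: (idle)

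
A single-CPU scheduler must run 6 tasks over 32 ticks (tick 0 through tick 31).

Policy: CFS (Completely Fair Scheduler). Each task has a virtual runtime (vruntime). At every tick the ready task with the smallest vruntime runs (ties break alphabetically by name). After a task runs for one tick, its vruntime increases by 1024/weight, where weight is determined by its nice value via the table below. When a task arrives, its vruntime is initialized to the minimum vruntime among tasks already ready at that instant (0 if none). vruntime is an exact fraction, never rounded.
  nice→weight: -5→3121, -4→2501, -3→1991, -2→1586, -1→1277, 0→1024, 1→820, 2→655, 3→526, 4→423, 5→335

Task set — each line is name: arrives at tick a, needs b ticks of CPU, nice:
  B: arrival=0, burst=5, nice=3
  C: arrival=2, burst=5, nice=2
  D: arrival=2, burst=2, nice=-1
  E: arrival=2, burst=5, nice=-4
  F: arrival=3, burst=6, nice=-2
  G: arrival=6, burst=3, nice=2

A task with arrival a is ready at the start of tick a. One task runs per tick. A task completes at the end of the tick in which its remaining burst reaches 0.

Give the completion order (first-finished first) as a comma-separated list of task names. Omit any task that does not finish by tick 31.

t=0: vr[B=0] → run B
t=1: vr[B=512/263] → run B
t=2: vr[B=1024/263 C=1024/263 D=1024/263 E=1024/263] → run B
t=3: vr[B=1536/263 C=1024/263 D=1024/263 E=1024/263 F=1024/263] → run C
t=4: vr[B=1536/263 C=940032/172265 D=1024/263 E=1024/263 F=1024/263] → run D
t=5: vr[B=1536/263 C=940032/172265 D=1576960/335851 E=1024/263 F=1024/263] → run E
t=6: vr[B=1536/263 C=940032/172265 D=1576960/335851 E=2830336/657763 F=1024/263 G=1024/263] → run F
t=7: vr[B=1536/263 C=940032/172265 D=1576960/335851 E=2830336/657763 F=946688/208559 G=1024/263] → run G
t=8: vr[B=1536/263 C=940032/172265 D=1576960/335851 E=2830336/657763 F=946688/208559 G=940032/172265] → run E
t=9: vr[B=1536/263 C=940032/172265 D=1576960/335851 E=3099648/657763 F=946688/208559 G=940032/172265] → run F
t=10: vr[B=1536/263 C=940032/172265 D=1576960/335851 E=3099648/657763 F=1081344/208559 G=940032/172265] → run D
t=11: vr[B=1536/263 C=940032/172265 E=3099648/657763 F=1081344/208559 G=940032/172265] → run E
t=12: vr[B=1536/263 C=940032/172265 E=3368960/657763 F=1081344/208559 G=940032/172265] → run E
t=13: vr[B=1536/263 C=940032/172265 E=3638272/657763 F=1081344/208559 G=940032/172265] → run F
t=14: vr[B=1536/263 C=940032/172265 E=3638272/657763 F=1216000/208559 G=940032/172265] → run C
t=15: vr[B=1536/263 C=1209344/172265 E=3638272/657763 F=1216000/208559 G=940032/172265] → run G
t=16: vr[B=1536/263 C=1209344/172265 E=3638272/657763 F=1216000/208559 G=1209344/172265] → run E
t=17: vr[B=1536/263 C=1209344/172265 F=1216000/208559 G=1209344/172265] → run F
t=18: vr[B=1536/263 C=1209344/172265 F=1350656/208559 G=1209344/172265] → run B
t=19: vr[B=2048/263 C=1209344/172265 F=1350656/208559 G=1209344/172265] → run F
t=20: vr[B=2048/263 C=1209344/172265 F=1485312/208559 G=1209344/172265] → run C
t=21: vr[B=2048/263 C=1478656/172265 F=1485312/208559 G=1209344/172265] → run G
t=22: vr[B=2048/263 C=1478656/172265 F=1485312/208559] → run F
t=23: vr[B=2048/263 C=1478656/172265] → run B
t=24: vr[C=1478656/172265] → run C
t=25: vr[C=1747968/172265] → run C
t=26: (idle)
t=27: (idle)
t=28: (idle)
t=29: (idle)
t=30: (idle)
t=31: (idle)

completion order = D, E, G, F, B, C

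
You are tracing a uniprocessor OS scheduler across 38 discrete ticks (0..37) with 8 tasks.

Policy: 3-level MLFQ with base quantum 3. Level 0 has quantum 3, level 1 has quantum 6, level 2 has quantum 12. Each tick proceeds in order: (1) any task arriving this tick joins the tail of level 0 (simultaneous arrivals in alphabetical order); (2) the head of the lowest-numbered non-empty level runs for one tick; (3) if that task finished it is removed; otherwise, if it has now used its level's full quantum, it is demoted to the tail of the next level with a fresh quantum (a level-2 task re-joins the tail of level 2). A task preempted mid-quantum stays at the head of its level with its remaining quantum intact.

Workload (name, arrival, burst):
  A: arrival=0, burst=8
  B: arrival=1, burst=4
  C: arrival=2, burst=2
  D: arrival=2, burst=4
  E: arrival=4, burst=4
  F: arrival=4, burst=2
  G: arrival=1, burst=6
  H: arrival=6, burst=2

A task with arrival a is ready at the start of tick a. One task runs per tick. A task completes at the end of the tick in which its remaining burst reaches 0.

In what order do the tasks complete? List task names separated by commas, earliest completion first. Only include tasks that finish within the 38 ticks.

t=0: L0/L1/L2 = A/-/- → run A
t=1: L0/L1/L2 = ABG/-/- → run A
t=2: L0/L1/L2 = ABGCD/-/- → run A
t=3: L0/L1/L2 = BGCD/A/- → run B
t=4: L0/L1/L2 = BGCDEF/A/- → run B
t=5: L0/L1/L2 = BGCDEF/A/- → run B
t=6: L0/L1/L2 = GCDEFH/AB/- → run G
t=7: L0/L1/L2 = GCDEFH/AB/- → run G
t=8: L0/L1/L2 = GCDEFH/AB/- → run G
t=9: L0/L1/L2 = CDEFH/ABG/- → run C
t=10: L0/L1/L2 = CDEFH/ABG/- → run C
t=11: L0/L1/L2 = DEFH/ABG/- → run D
t=12: L0/L1/L2 = DEFH/ABG/- → run D
t=13: L0/L1/L2 = DEFH/ABG/- → run D
t=14: L0/L1/L2 = EFH/ABGD/- → run E
t=15: L0/L1/L2 = EFH/ABGD/- → run E
t=16: L0/L1/L2 = EFH/ABGD/- → run E
t=17: L0/L1/L2 = FH/ABGDE/- → run F
t=18: L0/L1/L2 = FH/ABGDE/- → run F
t=19: L0/L1/L2 = H/ABGDE/- → run H
t=20: L0/L1/L2 = H/ABGDE/- → run H
t=21: L0/L1/L2 = -/ABGDE/- → run A
t=22: L0/L1/L2 = -/ABGDE/- → run A
t=23: L0/L1/L2 = -/ABGDE/- → run A
t=24: L0/L1/L2 = -/ABGDE/- → run A
t=25: L0/L1/L2 = -/ABGDE/- → run A
t=26: L0/L1/L2 = -/BGDE/- → run B
t=27: L0/L1/L2 = -/GDE/- → run G
t=28: L0/L1/L2 = -/GDE/- → run G
t=29: L0/L1/L2 = -/GDE/- → run G
t=30: L0/L1/L2 = -/DE/- → run D
t=31: L0/L1/L2 = -/E/- → run E
t=32: (idle)
t=33: (idle)
t=34: (idle)
t=35: (idle)
t=36: (idle)
t=37: (idle)

completion order = C, F, H, A, B, G, D, E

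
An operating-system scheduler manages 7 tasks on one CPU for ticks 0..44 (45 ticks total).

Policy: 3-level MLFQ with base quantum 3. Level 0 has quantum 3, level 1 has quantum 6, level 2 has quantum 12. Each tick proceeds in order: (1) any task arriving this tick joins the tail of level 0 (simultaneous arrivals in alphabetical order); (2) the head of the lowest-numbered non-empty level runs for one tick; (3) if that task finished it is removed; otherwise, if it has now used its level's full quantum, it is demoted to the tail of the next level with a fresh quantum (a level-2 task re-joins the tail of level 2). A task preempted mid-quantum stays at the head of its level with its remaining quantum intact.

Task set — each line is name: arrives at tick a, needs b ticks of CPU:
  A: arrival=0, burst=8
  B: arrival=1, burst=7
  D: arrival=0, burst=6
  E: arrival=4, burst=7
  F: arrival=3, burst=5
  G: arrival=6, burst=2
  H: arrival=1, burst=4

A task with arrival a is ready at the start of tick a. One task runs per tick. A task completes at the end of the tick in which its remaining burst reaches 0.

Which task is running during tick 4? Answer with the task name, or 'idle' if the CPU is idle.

t=0: L0/L1/L2 = AD/-/- → run A
t=1: L0/L1/L2 = ADBH/-/- → run A
t=2: L0/L1/L2 = ADBH/-/- → run A
t=3: L0/L1/L2 = DBHF/A/- → run D
t=4: L0/L1/L2 = DBHFE/A/- → run D
t=5: L0/L1/L2 = DBHFE/A/- → run D
t=6: L0/L1/L2 = BHFEG/AD/- → run B
t=7: L0/L1/L2 = BHFEG/AD/- → run B
t=8: L0/L1/L2 = BHFEG/AD/- → run B
t=9: L0/L1/L2 = HFEG/ADB/- → run H
t=10: L0/L1/L2 = HFEG/ADB/- → run H
t=11: L0/L1/L2 = HFEG/ADB/- → run H
t=12: L0/L1/L2 = FEG/ADBH/- → run F
t=13: L0/L1/L2 = FEG/ADBH/- → run F
t=14: L0/L1/L2 = FEG/ADBH/- → run F
t=15: L0/L1/L2 = EG/ADBHF/- → run E
t=16: L0/L1/L2 = EG/ADBHF/- → run E
t=17: L0/L1/L2 = EG/ADBHF/- → run E
t=18: L0/L1/L2 = G/ADBHFE/- → run G
t=19: L0/L1/L2 = G/ADBHFE/- → run G
t=20: L0/L1/L2 = -/ADBHFE/- → run A
t=21: L0/L1/L2 = -/ADBHFE/- → run A
t=22: L0/L1/L2 = -/ADBHFE/- → run A
t=23: L0/L1/L2 = -/ADBHFE/- → run A
t=24: L0/L1/L2 = -/ADBHFE/- → run A
t=25: L0/L1/L2 = -/DBHFE/- → run D
t=26: L0/L1/L2 = -/DBHFE/- → run D
t=27: L0/L1/L2 = -/DBHFE/- → run D
t=28: L0/L1/L2 = -/BHFE/- → run B
t=29: L0/L1/L2 = -/BHFE/- → run B
t=30: L0/L1/L2 = -/BHFE/- → run B
t=31: L0/L1/L2 = -/BHFE/- → run B
t=32: L0/L1/L2 = -/HFE/- → run H
t=33: L0/L1/L2 = -/FE/- → run F
t=34: L0/L1/L2 = -/FE/- → run F
t=35: L0/L1/L2 = -/E/- → run E
t=36: L0/L1/L2 = -/E/- → run E
t=37: L0/L1/L2 = -/E/- → run E
t=38: L0/L1/L2 = -/E/- → run E
t=39: (idle)
t=40: (idle)
t=41: (idle)
t=42: (idle)
t=43: (idle)
t=44: (idle)

running at tick 4 = D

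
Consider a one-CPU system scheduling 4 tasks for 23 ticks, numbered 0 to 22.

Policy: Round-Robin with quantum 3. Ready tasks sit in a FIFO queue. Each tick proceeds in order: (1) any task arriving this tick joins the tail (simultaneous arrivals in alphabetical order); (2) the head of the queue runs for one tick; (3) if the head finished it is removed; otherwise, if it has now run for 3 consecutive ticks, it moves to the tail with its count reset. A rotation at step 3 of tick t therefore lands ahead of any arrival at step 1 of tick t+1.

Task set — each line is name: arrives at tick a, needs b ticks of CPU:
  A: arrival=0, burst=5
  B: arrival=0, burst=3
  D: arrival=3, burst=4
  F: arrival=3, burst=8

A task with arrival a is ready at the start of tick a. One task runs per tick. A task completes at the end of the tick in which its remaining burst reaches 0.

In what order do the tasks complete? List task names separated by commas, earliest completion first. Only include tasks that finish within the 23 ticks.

t=0: queue=[A,B] q_used=0 → run A
t=1: queue=[A,B] q_used=1 → run A
t=2: queue=[A,B] q_used=2 → run A
t=3: queue=[B,A,D,F] q_used=0 → run B
t=4: queue=[B,A,D,F] q_used=1 → run B
t=5: queue=[B,A,D,F] q_used=2 → run B
t=6: queue=[A,D,F] q_used=0 → run A
t=7: queue=[A,D,F] q_used=1 → run A
t=8: queue=[D,F] q_used=0 → run D
t=9: queue=[D,F] q_used=1 → run D
t=10: queue=[D,F] q_used=2 → run D
t=11: queue=[F,D] q_used=0 → run F
t=12: queue=[F,D] q_used=1 → run F
t=13: queue=[F,D] q_used=2 → run F
t=14: queue=[D,F] q_used=0 → run D
t=15: queue=[F] q_used=0 → run F
t=16: queue=[F] q_used=1 → run F
t=17: queue=[F] q_used=2 → run F
t=18: queue=[F] q_used=0 → run F
t=19: queue=[F] q_used=1 → run F
t=20: (idle)
t=21: (idle)
t=22: (idle)

completion order = B, A, D, F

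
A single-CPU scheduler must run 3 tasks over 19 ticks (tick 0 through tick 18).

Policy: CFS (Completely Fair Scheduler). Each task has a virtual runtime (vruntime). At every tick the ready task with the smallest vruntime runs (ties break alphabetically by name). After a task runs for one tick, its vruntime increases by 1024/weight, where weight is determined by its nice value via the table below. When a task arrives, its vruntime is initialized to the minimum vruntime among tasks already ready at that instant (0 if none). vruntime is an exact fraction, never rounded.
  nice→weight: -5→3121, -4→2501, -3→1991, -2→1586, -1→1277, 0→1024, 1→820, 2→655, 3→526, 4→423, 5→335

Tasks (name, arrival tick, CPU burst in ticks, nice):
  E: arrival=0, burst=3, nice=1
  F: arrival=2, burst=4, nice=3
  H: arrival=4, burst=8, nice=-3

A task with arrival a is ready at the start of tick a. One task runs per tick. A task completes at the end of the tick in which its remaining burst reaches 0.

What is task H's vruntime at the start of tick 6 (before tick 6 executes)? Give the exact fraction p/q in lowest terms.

vruntime(H, start of tick 6) = 532284416/107344765

t=0: vr[E=0] → run E
t=1: vr[E=256/205] → run E
t=2: vr[E=512/205 F=512/205] → run E
t=3: vr[F=512/205] → run F
t=4: vr[F=239616/53915 H=239616/53915] → run F
t=5: vr[F=344576/53915 H=239616/53915] → run H
t=6: vr[F=344576/53915 H=532284416/107344765] → run H
t=7: vr[F=344576/53915 H=587493376/107344765] → run H
t=8: vr[F=344576/53915 H=642702336/107344765] → run H
t=9: vr[F=344576/53915 H=697911296/107344765] → run F
t=10: vr[F=449536/53915 H=697911296/107344765] → run H
t=11: vr[F=449536/53915 H=753120256/107344765] → run H
t=12: vr[F=449536/53915 H=808329216/107344765] → run H
t=13: vr[F=449536/53915 H=863538176/107344765] → run H
t=14: vr[F=449536/53915] → run F
t=15: (idle)
t=16: (idle)
t=17: (idle)
t=18: (idle)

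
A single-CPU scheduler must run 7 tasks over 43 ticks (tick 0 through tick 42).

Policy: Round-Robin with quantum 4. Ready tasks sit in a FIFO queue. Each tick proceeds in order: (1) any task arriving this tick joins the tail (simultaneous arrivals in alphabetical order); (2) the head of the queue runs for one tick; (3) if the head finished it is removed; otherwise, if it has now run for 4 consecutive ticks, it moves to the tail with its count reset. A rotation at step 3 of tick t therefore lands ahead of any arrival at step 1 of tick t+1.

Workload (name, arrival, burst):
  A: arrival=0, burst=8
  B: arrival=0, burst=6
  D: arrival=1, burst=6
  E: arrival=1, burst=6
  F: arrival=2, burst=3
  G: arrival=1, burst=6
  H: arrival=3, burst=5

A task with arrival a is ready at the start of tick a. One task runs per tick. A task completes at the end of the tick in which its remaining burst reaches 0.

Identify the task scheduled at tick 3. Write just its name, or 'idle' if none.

t=0: queue=[A,B] q_used=0 → run A
t=1: queue=[A,B,D,E,G] q_used=1 → run A
t=2: queue=[A,B,D,E,G,F] q_used=2 → run A
t=3: queue=[A,B,D,E,G,F,H] q_used=3 → run A
t=4: queue=[B,D,E,G,F,H,A] q_used=0 → run B
t=5: queue=[B,D,E,G,F,H,A] q_used=1 → run B
t=6: queue=[B,D,E,G,F,H,A] q_used=2 → run B
t=7: queue=[B,D,E,G,F,H,A] q_used=3 → run B
t=8: queue=[D,E,G,F,H,A,B] q_used=0 → run D
t=9: queue=[D,E,G,F,H,A,B] q_used=1 → run D
t=10: queue=[D,E,G,F,H,A,B] q_used=2 → run D
t=11: queue=[D,E,G,F,H,A,B] q_used=3 → run D
t=12: queue=[E,G,F,H,A,B,D] q_used=0 → run E
t=13: queue=[E,G,F,H,A,B,D] q_used=1 → run E
t=14: queue=[E,G,F,H,A,B,D] q_used=2 → run E
t=15: queue=[E,G,F,H,A,B,D] q_used=3 → run E
t=16: queue=[G,F,H,A,B,D,E] q_used=0 → run G
t=17: queue=[G,F,H,A,B,D,E] q_used=1 → run G
t=18: queue=[G,F,H,A,B,D,E] q_used=2 → run G
t=19: queue=[G,F,H,A,B,D,E] q_used=3 → run G
t=20: queue=[F,H,A,B,D,E,G] q_used=0 → run F
t=21: queue=[F,H,A,B,D,E,G] q_used=1 → run F
t=22: queue=[F,H,A,B,D,E,G] q_used=2 → run F
t=23: queue=[H,A,B,D,E,G] q_used=0 → run H
t=24: queue=[H,A,B,D,E,G] q_used=1 → run H
t=25: queue=[H,A,B,D,E,G] q_used=2 → run H
t=26: queue=[H,A,B,D,E,G] q_used=3 → run H
t=27: queue=[A,B,D,E,G,H] q_used=0 → run A
t=28: queue=[A,B,D,E,G,H] q_used=1 → run A
t=29: queue=[A,B,D,E,G,H] q_used=2 → run A
t=30: queue=[A,B,D,E,G,H] q_used=3 → run A
t=31: queue=[B,D,E,G,H] q_used=0 → run B
t=32: queue=[B,D,E,G,H] q_used=1 → run B
t=33: queue=[D,E,G,H] q_used=0 → run D
t=34: queue=[D,E,G,H] q_used=1 → run D
t=35: queue=[E,G,H] q_used=0 → run E
t=36: queue=[E,G,H] q_used=1 → run E
t=37: queue=[G,H] q_used=0 → run G
t=38: queue=[G,H] q_used=1 → run G
t=39: queue=[H] q_used=0 → run H
t=40: (idle)
t=41: (idle)
t=42: (idle)

running at tick 3 = A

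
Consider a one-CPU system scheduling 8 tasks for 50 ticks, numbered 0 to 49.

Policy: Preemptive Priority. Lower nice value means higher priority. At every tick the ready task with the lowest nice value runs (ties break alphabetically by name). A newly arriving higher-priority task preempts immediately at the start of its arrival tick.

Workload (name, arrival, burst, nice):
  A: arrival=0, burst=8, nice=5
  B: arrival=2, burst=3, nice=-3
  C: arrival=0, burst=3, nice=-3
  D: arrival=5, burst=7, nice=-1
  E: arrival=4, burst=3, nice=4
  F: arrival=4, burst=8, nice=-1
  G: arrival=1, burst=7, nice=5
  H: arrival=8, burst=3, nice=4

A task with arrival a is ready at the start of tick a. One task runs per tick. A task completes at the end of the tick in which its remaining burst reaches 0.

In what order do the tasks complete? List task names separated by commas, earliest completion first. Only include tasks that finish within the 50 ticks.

completion order = B, C, D, F, E, H, A, G

t=0: ready={A,C} → run C
t=1: ready={A,C,G} → run C
t=2: ready={A,B,C,G} → run B
t=3: ready={A,B,C,G} → run B
t=4: ready={A,B,C,E,F,G} → run B
t=5: ready={A,C,D,E,F,G} → run C
t=6: ready={A,D,E,F,G} → run D
t=7: ready={A,D,E,F,G} → run D
t=8: ready={A,D,E,F,G,H} → run D
t=9: ready={A,D,E,F,G,H} → run D
t=10: ready={A,D,E,F,G,H} → run D
t=11: ready={A,D,E,F,G,H} → run D
t=12: ready={A,D,E,F,G,H} → run D
t=13: ready={A,E,F,G,H} → run F
t=14: ready={A,E,F,G,H} → run F
t=15: ready={A,E,F,G,H} → run F
t=16: ready={A,E,F,G,H} → run F
t=17: ready={A,E,F,G,H} → run F
t=18: ready={A,E,F,G,H} → run F
t=19: ready={A,E,F,G,H} → run F
t=20: ready={A,E,F,G,H} → run F
t=21: ready={A,E,G,H} → run E
t=22: ready={A,E,G,H} → run E
t=23: ready={A,E,G,H} → run E
t=24: ready={A,G,H} → run H
t=25: ready={A,G,H} → run H
t=26: ready={A,G,H} → run H
t=27: ready={A,G} → run A
t=28: ready={A,G} → run A
t=29: ready={A,G} → run A
t=30: ready={A,G} → run A
t=31: ready={A,G} → run A
t=32: ready={A,G} → run A
t=33: ready={A,G} → run A
t=34: ready={A,G} → run A
t=35: ready={G} → run G
t=36: ready={G} → run G
t=37: ready={G} → run G
t=38: ready={G} → run G
t=39: ready={G} → run G
t=40: ready={G} → run G
t=41: ready={G} → run G
t=42: (idle)
t=43: (idle)
t=44: (idle)
t=45: (idle)
t=46: (idle)
t=47: (idle)
t=48: (idle)
t=49: (idle)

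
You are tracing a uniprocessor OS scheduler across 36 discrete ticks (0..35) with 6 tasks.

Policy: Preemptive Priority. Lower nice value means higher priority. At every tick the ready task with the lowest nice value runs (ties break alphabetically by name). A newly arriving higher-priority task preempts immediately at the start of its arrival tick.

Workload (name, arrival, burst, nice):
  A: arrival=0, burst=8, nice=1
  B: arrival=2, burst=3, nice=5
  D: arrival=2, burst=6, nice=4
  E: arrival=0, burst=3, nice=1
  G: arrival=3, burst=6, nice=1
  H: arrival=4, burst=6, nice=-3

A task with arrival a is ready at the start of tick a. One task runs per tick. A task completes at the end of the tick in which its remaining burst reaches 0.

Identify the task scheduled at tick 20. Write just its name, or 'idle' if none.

running at tick 20 = G

t=0: ready={A,E} → run A
t=1: ready={A,E} → run A
t=2: ready={A,B,D,E} → run A
t=3: ready={A,B,D,E,G} → run A
t=4: ready={A,B,D,E,G,H} → run H
t=5: ready={A,B,D,E,G,H} → run H
t=6: ready={A,B,D,E,G,H} → run H
t=7: ready={A,B,D,E,G,H} → run H
t=8: ready={A,B,D,E,G,H} → run H
t=9: ready={A,B,D,E,G,H} → run H
t=10: ready={A,B,D,E,G} → run A
t=11: ready={A,B,D,E,G} → run A
t=12: ready={A,B,D,E,G} → run A
t=13: ready={A,B,D,E,G} → run A
t=14: ready={B,D,E,G} → run E
t=15: ready={B,D,E,G} → run E
t=16: ready={B,D,E,G} → run E
t=17: ready={B,D,G} → run G
t=18: ready={B,D,G} → run G
t=19: ready={B,D,G} → run G
t=20: ready={B,D,G} → run G
t=21: ready={B,D,G} → run G
t=22: ready={B,D,G} → run G
t=23: ready={B,D} → run D
t=24: ready={B,D} → run D
t=25: ready={B,D} → run D
t=26: ready={B,D} → run D
t=27: ready={B,D} → run D
t=28: ready={B,D} → run D
t=29: ready={B} → run B
t=30: ready={B} → run B
t=31: ready={B} → run B
t=32: (idle)
t=33: (idle)
t=34: (idle)
t=35: (idle)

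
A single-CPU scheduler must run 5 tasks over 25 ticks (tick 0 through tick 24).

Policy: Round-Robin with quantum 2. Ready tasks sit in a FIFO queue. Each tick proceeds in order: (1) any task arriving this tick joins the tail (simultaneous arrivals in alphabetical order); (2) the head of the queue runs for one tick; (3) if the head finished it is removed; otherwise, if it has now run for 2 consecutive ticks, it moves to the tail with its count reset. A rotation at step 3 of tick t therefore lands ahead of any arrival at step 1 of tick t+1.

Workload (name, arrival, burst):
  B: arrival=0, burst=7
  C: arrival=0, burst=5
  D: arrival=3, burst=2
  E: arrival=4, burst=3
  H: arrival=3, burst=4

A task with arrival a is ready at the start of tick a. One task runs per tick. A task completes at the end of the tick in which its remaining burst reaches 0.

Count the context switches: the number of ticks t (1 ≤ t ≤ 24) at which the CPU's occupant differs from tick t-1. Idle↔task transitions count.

context switches = 12

t=0: queue=[B,C] q_used=0 → run B
t=1: queue=[B,C] q_used=1 → run B
t=2: queue=[C,B] q_used=0 → run C
t=3: queue=[C,B,D,H] q_used=1 → run C
t=4: queue=[B,D,H,C,E] q_used=0 → run B
t=5: queue=[B,D,H,C,E] q_used=1 → run B
t=6: queue=[D,H,C,E,B] q_used=0 → run D
t=7: queue=[D,H,C,E,B] q_used=1 → run D
t=8: queue=[H,C,E,B] q_used=0 → run H
t=9: queue=[H,C,E,B] q_used=1 → run H
t=10: queue=[C,E,B,H] q_used=0 → run C
t=11: queue=[C,E,B,H] q_used=1 → run C
t=12: queue=[E,B,H,C] q_used=0 → run E
t=13: queue=[E,B,H,C] q_used=1 → run E
t=14: queue=[B,H,C,E] q_used=0 → run B
t=15: queue=[B,H,C,E] q_used=1 → run B
t=16: queue=[H,C,E,B] q_used=0 → run H
t=17: queue=[H,C,E,B] q_used=1 → run H
t=18: queue=[C,E,B] q_used=0 → run C
t=19: queue=[E,B] q_used=0 → run E
t=20: queue=[B] q_used=0 → run B
t=21: (idle)
t=22: (idle)
t=23: (idle)
t=24: (idle)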